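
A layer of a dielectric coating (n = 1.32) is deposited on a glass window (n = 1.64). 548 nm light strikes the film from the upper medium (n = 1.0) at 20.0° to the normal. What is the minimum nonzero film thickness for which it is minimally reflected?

Top surface (1.0 → 1.32): reflection off a higher-index medium gives a half-wave phase shift.
Bottom surface (1.32 → 1.64): reflection off a higher-index medium gives a half-wave phase shift.
Net: no relative phase inversion (both shifts match).
For minimum reflection here: 2 n t cos θ_r = (m + ½) λ.
Snell's law: 1.0 sin 20.0° = 1.32 sin θ_r → sin θ_r = 0.259, cos θ_r = 0.966.
Minimum at m = 0: t = λ / (4 n cos θ_r) = 548 / (4 × 1.32 × 0.966) = 107 nm.

107 nm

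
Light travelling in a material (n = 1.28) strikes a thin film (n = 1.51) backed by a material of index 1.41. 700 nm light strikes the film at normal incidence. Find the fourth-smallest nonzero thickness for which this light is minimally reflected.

At the upper boundary (n = 1.28 to n = 1.51) the reflected ray undergoes a half-wave phase shift.
Ray reflecting at the bottom interface goes from n = 1.51 toward n = 1.41: no phase shift.
The two reflections differ by half a wavelength.
So the condition for destructive reflection is 2 n t = m λ.
The fourth-smallest nonzero thickness corresponds to m = 4: t = m λ / (2 n) = 4.00 × 700 / (2 × 1.51) = 927 nm.

927 nm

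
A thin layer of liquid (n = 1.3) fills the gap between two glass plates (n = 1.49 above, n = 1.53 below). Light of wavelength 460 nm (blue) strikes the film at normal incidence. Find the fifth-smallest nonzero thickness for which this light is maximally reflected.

Top surface (1.49 → 1.3): reflection off a lower-index medium gives no phase shift.
Ray reflecting at the bottom interface goes from n = 1.3 toward n = 1.53: a half-wave phase shift.
The two reflections differ by half a wavelength.
For maximum reflection here: 2 n t = (m + ½) λ.
The fifth-smallest nonzero thickness corresponds to m = 4: t = (m + ½) λ / (2 n) = 4.50 × 460 / (2 × 1.3) = 796 nm.

796 nm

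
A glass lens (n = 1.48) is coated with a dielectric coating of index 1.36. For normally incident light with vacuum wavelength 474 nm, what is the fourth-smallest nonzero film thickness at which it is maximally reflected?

Ray reflecting at the top interface goes from n = 1.0 toward n = 1.36: a half-wave phase shift.
Bottom surface (1.36 → 1.48): reflection off a higher-index medium gives a half-wave phase shift.
The two reflections carry the same phase change, so no net offset.
For bright reflection here: 2 n t = m λ.
The fourth-smallest nonzero thickness corresponds to m = 4: t = m λ / (2 n) = 4.00 × 474 / (2 × 1.36) = 697 nm.

697 nm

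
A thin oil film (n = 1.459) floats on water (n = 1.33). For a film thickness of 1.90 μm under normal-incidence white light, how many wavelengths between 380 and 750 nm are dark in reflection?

At the upper boundary (n = 1.0 to n = 1.459) the reflected ray undergoes a half-wave phase shift.
Ray reflecting at the bottom interface goes from n = 1.459 toward n = 1.33: no phase shift.
The two reflections differ by half a wavelength.
For dark reflection here: 2 n t = m λ.
λ = 2 n t / m = 5544 / m nm.
m=7: 792 nm (IR); m=8: 693 nm (visible); m=9: 616 nm (visible); m=10: 554 nm (visible); m=11: 504 nm (visible); m=12: 462 nm (visible); m=13: 426 nm (visible); m=14: 396 nm (visible); m=15: 370 nm (UV).

7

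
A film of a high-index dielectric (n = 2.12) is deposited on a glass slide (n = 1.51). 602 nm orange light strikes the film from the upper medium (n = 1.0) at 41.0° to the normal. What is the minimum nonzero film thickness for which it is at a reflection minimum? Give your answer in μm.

0.149 μm

Top surface (1.0 → 2.12): reflection off a higher-index medium gives a half-wave phase shift.
Ray reflecting at the bottom interface goes from n = 2.12 toward n = 1.51: no phase shift.
The two reflections differ by half a wavelength.
With one net inversion, destructive interference in reflection requires 2 n t cos θ_r = m λ.
Snell's law: 1.0 sin 41.0° = 2.12 sin θ_r → sin θ_r = 0.309, cos θ_r = 0.951.
Minimum nonzero at m = 1: t = λ / (2 n cos θ_r) = 602 / (2 × 2.12 × 0.951) = 149 nm.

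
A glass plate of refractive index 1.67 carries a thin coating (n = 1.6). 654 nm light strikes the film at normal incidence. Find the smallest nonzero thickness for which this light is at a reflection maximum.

204 nm

At the upper boundary (n = 1.0 to n = 1.6) the reflected ray undergoes a half-wave phase shift.
Bottom surface (1.6 → 1.67): reflection off a higher-index medium gives a half-wave phase shift.
Net: no relative phase inversion (both shifts match).
So the condition for constructive reflection is 2 n t = m λ.
The smallest nonzero thickness corresponds to m = 1: t = m λ / (2 n) = 1.00 × 654 / (2 × 1.6) = 204 nm.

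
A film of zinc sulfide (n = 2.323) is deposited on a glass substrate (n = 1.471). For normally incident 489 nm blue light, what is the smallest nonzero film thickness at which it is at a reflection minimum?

105 nm

Top surface (1.0 → 2.323): reflection off a higher-index medium gives a half-wave phase shift.
Ray reflecting at the bottom interface goes from n = 2.323 toward n = 1.471: no phase shift.
The two reflections differ by half a wavelength.
So the condition for destructive reflection is 2 n t = m λ.
The smallest nonzero thickness corresponds to m = 1: t = m λ / (2 n) = 1.00 × 489 / (2 × 2.323) = 105 nm.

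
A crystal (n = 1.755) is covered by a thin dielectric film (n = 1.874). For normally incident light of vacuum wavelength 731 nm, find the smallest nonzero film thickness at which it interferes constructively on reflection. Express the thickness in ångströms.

Top surface (1.0 → 1.874): reflection off a higher-index medium gives a half-wave phase shift.
Ray reflecting at the bottom interface goes from n = 1.874 toward n = 1.755: no phase shift.
Exactly one π shift → a net half-wave offset.
So the condition for constructive reflection is 2 n t = (m + ½) λ.
Minimum at m = 0: t = λ / (4 n) = 731 / (4 × 1.874) = 97.5 nm.

975 Å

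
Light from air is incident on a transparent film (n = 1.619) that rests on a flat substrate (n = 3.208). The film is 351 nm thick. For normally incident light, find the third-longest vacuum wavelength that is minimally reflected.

At the upper boundary (n = 1.0 to n = 1.619) the reflected ray undergoes a half-wave phase shift.
Ray reflecting at the bottom interface goes from n = 1.619 toward n = 3.208: a half-wave phase shift.
The two reflections carry the same phase change, so no net offset.
So the condition for destructive reflection is 2 n t = (m + ½) λ.
λ = 2 n t / (m + ½). The third-longest wavelength is m = 2: λ = 2 × 1.619 × 351 / 2.50 = 455 nm.

455 nm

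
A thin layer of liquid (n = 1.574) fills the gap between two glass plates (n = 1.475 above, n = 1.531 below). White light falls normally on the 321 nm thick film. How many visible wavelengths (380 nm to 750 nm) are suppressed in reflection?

Top surface (1.475 → 1.574): reflection off a higher-index medium gives a half-wave phase shift.
Ray reflecting at the bottom interface goes from n = 1.574 toward n = 1.531: no phase shift.
Net: one phase inversion between the two reflected rays.
So the condition for destructive reflection is 2 n t = m λ.
λ = 2 n t / m = 1011 / m nm.
m=1: 1011 nm (IR); m=2: 505 nm (visible); m=3: 337 nm (UV).

1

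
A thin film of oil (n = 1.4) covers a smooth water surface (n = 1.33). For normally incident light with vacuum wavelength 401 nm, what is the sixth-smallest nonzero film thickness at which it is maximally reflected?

Top surface (1.0 → 1.4): reflection off a higher-index medium gives a half-wave phase shift.
Bottom surface (1.4 → 1.33): reflection off a lower-index medium gives no phase shift.
Exactly one π shift → a net half-wave offset.
For bright reflection here: 2 n t = (m + ½) λ.
The sixth-smallest nonzero thickness corresponds to m = 5: t = (m + ½) λ / (2 n) = 5.50 × 401 / (2 × 1.4) = 788 nm.

788 nm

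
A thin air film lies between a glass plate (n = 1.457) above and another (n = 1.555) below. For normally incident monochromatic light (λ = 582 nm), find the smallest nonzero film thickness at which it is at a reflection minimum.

291 nm

Ray reflecting at the top interface goes from n = 1.457 toward n = 1.0: no phase shift.
At the lower boundary (n = 1.0 to n = 1.555) the reflected ray undergoes a half-wave phase shift.
The two reflections differ by half a wavelength.
So the condition for destructive reflection is 2 n t = m λ.
Minimum nonzero at m = 1: t = λ / (2 n) = 582 / (2 × 1.0) = 291 nm.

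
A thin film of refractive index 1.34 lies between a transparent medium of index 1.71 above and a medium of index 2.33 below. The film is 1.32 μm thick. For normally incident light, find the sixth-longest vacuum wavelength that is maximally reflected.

643 nm

Top surface (1.71 → 1.34): reflection off a lower-index medium gives no phase shift.
Ray reflecting at the bottom interface goes from n = 1.34 toward n = 2.33: a half-wave phase shift.
The two reflections differ by half a wavelength.
With one net inversion, constructive interference in reflection requires 2 n t = (m + ½) λ.
λ = 2 n t / (m + ½). The sixth-longest wavelength is m = 5: λ = 2 × 1.34 × 1320 / 5.50 = 643 nm.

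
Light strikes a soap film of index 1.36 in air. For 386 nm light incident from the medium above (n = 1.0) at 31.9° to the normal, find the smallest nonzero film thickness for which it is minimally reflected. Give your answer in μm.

0.154 μm

Top surface (1.0 → 1.36): reflection off a higher-index medium gives a half-wave phase shift.
Ray reflecting at the bottom interface goes from n = 1.36 toward n = 1.0: no phase shift.
Exactly one π shift → a net half-wave offset.
For minimum reflection here: 2 n t cos θ_r = m λ.
Snell's law: 1.0 sin 31.9° = 1.36 sin θ_r → sin θ_r = 0.389, cos θ_r = 0.921.
Minimum nonzero at m = 1: t = λ / (2 n cos θ_r) = 386 / (2 × 1.36 × 0.921) = 154 nm.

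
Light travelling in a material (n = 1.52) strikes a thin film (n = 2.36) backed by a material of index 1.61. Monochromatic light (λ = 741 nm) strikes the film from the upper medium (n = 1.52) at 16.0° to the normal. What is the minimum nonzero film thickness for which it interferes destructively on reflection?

160 nm

At the upper boundary (n = 1.52 to n = 2.36) the reflected ray undergoes a half-wave phase shift.
Bottom surface (2.36 → 1.61): reflection off a lower-index medium gives no phase shift.
Exactly one π shift → a net half-wave offset.
For weak reflection here: 2 n t cos θ_r = m λ.
Snell's law: 1.52 sin 16.0° = 2.36 sin θ_r → sin θ_r = 0.178, cos θ_r = 0.984.
Minimum nonzero at m = 1: t = λ / (2 n cos θ_r) = 741 / (2 × 2.36 × 0.984) = 160 nm.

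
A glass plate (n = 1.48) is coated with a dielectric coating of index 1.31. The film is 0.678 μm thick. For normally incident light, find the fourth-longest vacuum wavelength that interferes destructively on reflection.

At the upper boundary (n = 1.0 to n = 1.31) the reflected ray undergoes a half-wave phase shift.
Bottom surface (1.31 → 1.48): reflection off a higher-index medium gives a half-wave phase shift.
Zero or two π shifts → no net half-wave offset.
For minimum reflection here: 2 n t = (m + ½) λ.
λ = 2 n t / (m + ½). The fourth-longest wavelength is m = 3: λ = 2 × 1.31 × 678 / 3.50 = 508 nm.

508 nm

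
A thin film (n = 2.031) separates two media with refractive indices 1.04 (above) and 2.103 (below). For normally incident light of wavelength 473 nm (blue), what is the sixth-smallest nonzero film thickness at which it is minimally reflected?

640 nm

Top surface (1.04 → 2.031): reflection off a higher-index medium gives a half-wave phase shift.
Ray reflecting at the bottom interface goes from n = 2.031 toward n = 2.103: a half-wave phase shift.
Zero or two π shifts → no net half-wave offset.
For dark reflection here: 2 n t = (m + ½) λ.
The sixth-smallest nonzero thickness corresponds to m = 5: t = (m + ½) λ / (2 n) = 5.50 × 473 / (2 × 2.031) = 640 nm.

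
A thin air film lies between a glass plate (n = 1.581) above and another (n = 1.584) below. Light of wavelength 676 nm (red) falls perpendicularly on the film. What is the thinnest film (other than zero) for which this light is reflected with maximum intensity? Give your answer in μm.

0.169 μm

Top surface (1.581 → 1.0): reflection off a lower-index medium gives no phase shift.
At the lower boundary (n = 1.0 to n = 1.584) the reflected ray undergoes a half-wave phase shift.
The two reflections differ by half a wavelength.
With one net inversion, constructive interference in reflection requires 2 n t = (m + ½) λ.
Minimum at m = 0: t = λ / (4 n) = 676 / (4 × 1.0) = 169 nm.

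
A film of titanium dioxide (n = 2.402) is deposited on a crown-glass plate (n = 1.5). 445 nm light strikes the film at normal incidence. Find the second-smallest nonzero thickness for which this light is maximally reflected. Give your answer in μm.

0.139 μm

At the upper boundary (n = 1.0 to n = 2.402) the reflected ray undergoes a half-wave phase shift.
At the lower boundary (n = 2.402 to n = 1.5) the reflected ray undergoes no phase shift.
Net: one phase inversion between the two reflected rays.
So the condition for constructive reflection is 2 n t = (m + ½) λ.
The second-smallest nonzero thickness corresponds to m = 1: t = (m + ½) λ / (2 n) = 1.50 × 445 / (2 × 2.402) = 139 nm.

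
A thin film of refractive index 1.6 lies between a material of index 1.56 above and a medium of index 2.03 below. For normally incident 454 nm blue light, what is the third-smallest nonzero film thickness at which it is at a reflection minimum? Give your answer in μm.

0.355 μm

Ray reflecting at the top interface goes from n = 1.56 toward n = 1.6: a half-wave phase shift.
Ray reflecting at the bottom interface goes from n = 1.6 toward n = 2.03: a half-wave phase shift.
Net: no relative phase inversion (both shifts match).
With no net inversion, destructive interference in reflection requires 2 n t = (m + ½) λ.
The third-smallest nonzero thickness corresponds to m = 2: t = (m + ½) λ / (2 n) = 2.50 × 454 / (2 × 1.6) = 355 nm.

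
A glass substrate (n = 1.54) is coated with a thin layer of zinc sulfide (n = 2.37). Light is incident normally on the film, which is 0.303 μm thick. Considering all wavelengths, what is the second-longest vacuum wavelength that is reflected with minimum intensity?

718 nm

At the upper boundary (n = 1.0 to n = 2.37) the reflected ray undergoes a half-wave phase shift.
Bottom surface (2.37 → 1.54): reflection off a lower-index medium gives no phase shift.
The two reflections differ by half a wavelength.
For minimum reflection here: 2 n t = m λ.
λ = 2 n t / m. The second-longest wavelength is m = 2: λ = 2 × 2.37 × 303 / 2.00 = 718 nm.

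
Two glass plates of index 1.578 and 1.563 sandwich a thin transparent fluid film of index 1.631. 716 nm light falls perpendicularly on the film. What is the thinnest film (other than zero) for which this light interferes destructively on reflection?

219 nm

At the upper boundary (n = 1.578 to n = 1.631) the reflected ray undergoes a half-wave phase shift.
Ray reflecting at the bottom interface goes from n = 1.631 toward n = 1.563: no phase shift.
The two reflections differ by half a wavelength.
So the condition for destructive reflection is 2 n t = m λ.
Minimum nonzero at m = 1: t = λ / (2 n) = 716 / (2 × 1.631) = 219 nm.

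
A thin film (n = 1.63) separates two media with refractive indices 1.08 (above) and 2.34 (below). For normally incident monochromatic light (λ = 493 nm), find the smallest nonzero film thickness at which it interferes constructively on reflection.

151 nm

Ray reflecting at the top interface goes from n = 1.08 toward n = 1.63: a half-wave phase shift.
At the lower boundary (n = 1.63 to n = 2.34) the reflected ray undergoes a half-wave phase shift.
Zero or two π shifts → no net half-wave offset.
For maximum reflection here: 2 n t = m λ.
Minimum nonzero at m = 1: t = λ / (2 n) = 493 / (2 × 1.63) = 151 nm.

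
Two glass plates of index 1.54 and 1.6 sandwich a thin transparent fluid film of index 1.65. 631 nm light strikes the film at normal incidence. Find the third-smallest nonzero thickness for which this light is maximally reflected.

478 nm

At the upper boundary (n = 1.54 to n = 1.65) the reflected ray undergoes a half-wave phase shift.
At the lower boundary (n = 1.65 to n = 1.6) the reflected ray undergoes no phase shift.
Net: one phase inversion between the two reflected rays.
With one net inversion, constructive interference in reflection requires 2 n t = (m + ½) λ.
The third-smallest nonzero thickness corresponds to m = 2: t = (m + ½) λ / (2 n) = 2.50 × 631 / (2 × 1.65) = 478 nm.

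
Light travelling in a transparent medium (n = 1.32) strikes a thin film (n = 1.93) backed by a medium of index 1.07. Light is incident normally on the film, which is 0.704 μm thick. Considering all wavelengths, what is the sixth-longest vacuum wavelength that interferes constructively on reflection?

At the upper boundary (n = 1.32 to n = 1.93) the reflected ray undergoes a half-wave phase shift.
Bottom surface (1.93 → 1.07): reflection off a lower-index medium gives no phase shift.
Net: one phase inversion between the two reflected rays.
For maximum reflection here: 2 n t = (m + ½) λ.
λ = 2 n t / (m + ½). The sixth-longest wavelength is m = 5: λ = 2 × 1.93 × 704 / 5.50 = 494 nm.

494 nm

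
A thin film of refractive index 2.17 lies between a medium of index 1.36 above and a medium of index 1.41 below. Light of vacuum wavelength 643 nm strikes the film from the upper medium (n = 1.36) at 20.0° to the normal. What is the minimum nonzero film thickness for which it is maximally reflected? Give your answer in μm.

Top surface (1.36 → 2.17): reflection off a higher-index medium gives a half-wave phase shift.
At the lower boundary (n = 2.17 to n = 1.41) the reflected ray undergoes no phase shift.
The two reflections differ by half a wavelength.
With one net inversion, constructive interference in reflection requires 2 n t cos θ_r = (m + ½) λ.
Snell's law: 1.36 sin 20.0° = 2.17 sin θ_r → sin θ_r = 0.214, cos θ_r = 0.977.
Minimum at m = 0: t = λ / (4 n cos θ_r) = 643 / (4 × 2.17 × 0.977) = 75.8 nm.

0.0758 μm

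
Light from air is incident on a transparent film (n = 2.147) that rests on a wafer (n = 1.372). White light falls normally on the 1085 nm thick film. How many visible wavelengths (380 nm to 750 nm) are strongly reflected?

At the upper boundary (n = 1.0 to n = 2.147) the reflected ray undergoes a half-wave phase shift.
At the lower boundary (n = 2.147 to n = 1.372) the reflected ray undergoes no phase shift.
The two reflections differ by half a wavelength.
For strong reflection here: 2 n t = (m + ½) λ.
λ = 2 n t / (m + ½) = 4659 / (m + ½) nm.
m=5: 847 nm (IR); m=6: 717 nm (visible); m=7: 621 nm (visible); m=8: 548 nm (visible); m=9: 490 nm (visible); m=10: 444 nm (visible); m=11: 405 nm (visible); m=12: 373 nm (UV).

6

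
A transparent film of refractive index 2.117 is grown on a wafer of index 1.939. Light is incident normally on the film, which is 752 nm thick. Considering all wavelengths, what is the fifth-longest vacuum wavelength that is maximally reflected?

708 nm

At the upper boundary (n = 1.0 to n = 2.117) the reflected ray undergoes a half-wave phase shift.
Bottom surface (2.117 → 1.939): reflection off a lower-index medium gives no phase shift.
Exactly one π shift → a net half-wave offset.
So the condition for constructive reflection is 2 n t = (m + ½) λ.
λ = 2 n t / (m + ½). The fifth-longest wavelength is m = 4: λ = 2 × 2.117 × 752 / 4.50 = 708 nm.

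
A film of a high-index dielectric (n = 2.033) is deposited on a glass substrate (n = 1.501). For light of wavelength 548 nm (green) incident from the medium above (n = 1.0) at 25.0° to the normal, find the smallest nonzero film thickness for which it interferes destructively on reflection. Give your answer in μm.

At the upper boundary (n = 1.0 to n = 2.033) the reflected ray undergoes a half-wave phase shift.
Bottom surface (2.033 → 1.501): reflection off a lower-index medium gives no phase shift.
Exactly one π shift → a net half-wave offset.
For dark reflection here: 2 n t cos θ_r = m λ.
Snell's law: 1.0 sin 25.0° = 2.033 sin θ_r → sin θ_r = 0.208, cos θ_r = 0.978.
Minimum nonzero at m = 1: t = λ / (2 n cos θ_r) = 548 / (2 × 2.033 × 0.978) = 138 nm.

0.138 μm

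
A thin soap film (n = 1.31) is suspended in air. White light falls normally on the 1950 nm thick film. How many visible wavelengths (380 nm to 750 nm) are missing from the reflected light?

Top surface (1.0 → 1.31): reflection off a higher-index medium gives a half-wave phase shift.
At the lower boundary (n = 1.31 to n = 1.0) the reflected ray undergoes no phase shift.
Exactly one π shift → a net half-wave offset.
For dark reflection here: 2 n t = m λ.
λ = 2 n t / m = 5109 / m nm.
m=6: 852 nm (IR); m=7: 730 nm (visible); m=8: 639 nm (visible); m=9: 568 nm (visible); m=10: 511 nm (visible); m=11: 464 nm (visible); m=12: 426 nm (visible); m=13: 393 nm (visible); m=14: 365 nm (UV).

7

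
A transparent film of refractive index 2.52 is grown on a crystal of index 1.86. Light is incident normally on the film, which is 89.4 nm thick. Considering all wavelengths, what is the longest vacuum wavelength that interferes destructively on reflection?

Ray reflecting at the top interface goes from n = 1.0 toward n = 2.52: a half-wave phase shift.
Bottom surface (2.52 → 1.86): reflection off a lower-index medium gives no phase shift.
Net: one phase inversion between the two reflected rays.
For dark reflection here: 2 n t = m λ.
λ = 2 n t / m. The longest wavelength is m = 1: λ = 2 × 2.52 × 89.4 / 1.00 = 451 nm.

451 nm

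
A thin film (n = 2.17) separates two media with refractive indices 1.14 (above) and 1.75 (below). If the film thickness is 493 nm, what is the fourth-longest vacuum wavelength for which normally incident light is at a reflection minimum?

At the upper boundary (n = 1.14 to n = 2.17) the reflected ray undergoes a half-wave phase shift.
At the lower boundary (n = 2.17 to n = 1.75) the reflected ray undergoes no phase shift.
The two reflections differ by half a wavelength.
For dark reflection here: 2 n t = m λ.
λ = 2 n t / m. The fourth-longest wavelength is m = 4: λ = 2 × 2.17 × 493 / 4.00 = 535 nm.

535 nm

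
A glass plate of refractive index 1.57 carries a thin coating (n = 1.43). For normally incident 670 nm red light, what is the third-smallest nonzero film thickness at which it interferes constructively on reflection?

At the upper boundary (n = 1.0 to n = 1.43) the reflected ray undergoes a half-wave phase shift.
Ray reflecting at the bottom interface goes from n = 1.43 toward n = 1.57: a half-wave phase shift.
Zero or two π shifts → no net half-wave offset.
For strong reflection here: 2 n t = m λ.
The third-smallest nonzero thickness corresponds to m = 3: t = m λ / (2 n) = 3.00 × 670 / (2 × 1.43) = 703 nm.

703 nm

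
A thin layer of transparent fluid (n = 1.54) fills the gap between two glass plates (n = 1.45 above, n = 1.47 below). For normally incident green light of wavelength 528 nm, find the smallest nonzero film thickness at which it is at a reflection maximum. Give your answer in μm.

Top surface (1.45 → 1.54): reflection off a higher-index medium gives a half-wave phase shift.
Bottom surface (1.54 → 1.47): reflection off a lower-index medium gives no phase shift.
Exactly one π shift → a net half-wave offset.
So the condition for constructive reflection is 2 n t = (m + ½) λ.
Minimum at m = 0: t = λ / (4 n) = 528 / (4 × 1.54) = 85.7 nm.

0.0857 μm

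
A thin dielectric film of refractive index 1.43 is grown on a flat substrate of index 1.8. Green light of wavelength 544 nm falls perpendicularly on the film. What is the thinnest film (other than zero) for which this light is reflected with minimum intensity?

95.1 nm

At the upper boundary (n = 1.0 to n = 1.43) the reflected ray undergoes a half-wave phase shift.
At the lower boundary (n = 1.43 to n = 1.8) the reflected ray undergoes a half-wave phase shift.
The two reflections carry the same phase change, so no net offset.
So the condition for destructive reflection is 2 n t = (m + ½) λ.
Minimum at m = 0: t = λ / (4 n) = 544 / (4 × 1.43) = 95.1 nm.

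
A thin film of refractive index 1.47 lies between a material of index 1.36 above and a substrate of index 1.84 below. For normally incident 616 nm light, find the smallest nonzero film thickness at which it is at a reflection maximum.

At the upper boundary (n = 1.36 to n = 1.47) the reflected ray undergoes a half-wave phase shift.
At the lower boundary (n = 1.47 to n = 1.84) the reflected ray undergoes a half-wave phase shift.
Zero or two π shifts → no net half-wave offset.
With no net inversion, constructive interference in reflection requires 2 n t = m λ.
Minimum nonzero at m = 1: t = λ / (2 n) = 616 / (2 × 1.47) = 210 nm.

210 nm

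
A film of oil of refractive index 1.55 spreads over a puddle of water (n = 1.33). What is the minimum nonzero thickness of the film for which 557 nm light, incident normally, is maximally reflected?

Ray reflecting at the top interface goes from n = 1.0 toward n = 1.55: a half-wave phase shift.
Ray reflecting at the bottom interface goes from n = 1.55 toward n = 1.33: no phase shift.
Net: one phase inversion between the two reflected rays.
So the condition for constructive reflection is 2 n t = (m + ½) λ.
Minimum at m = 0: t = λ / (4 n) = 557 / (4 × 1.55) = 89.8 nm.

89.8 nm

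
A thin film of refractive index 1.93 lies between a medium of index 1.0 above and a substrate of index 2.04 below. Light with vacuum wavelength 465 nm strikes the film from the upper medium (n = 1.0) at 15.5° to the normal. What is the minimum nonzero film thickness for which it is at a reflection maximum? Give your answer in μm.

At the upper boundary (n = 1.0 to n = 1.93) the reflected ray undergoes a half-wave phase shift.
Ray reflecting at the bottom interface goes from n = 1.93 toward n = 2.04: a half-wave phase shift.
Net: no relative phase inversion (both shifts match).
With no net inversion, constructive interference in reflection requires 2 n t cos θ_r = m λ.
Snell's law: 1.0 sin 15.5° = 1.93 sin θ_r → sin θ_r = 0.138, cos θ_r = 0.990.
Minimum nonzero at m = 1: t = λ / (2 n cos θ_r) = 465 / (2 × 1.93 × 0.990) = 122 nm.

0.122 μm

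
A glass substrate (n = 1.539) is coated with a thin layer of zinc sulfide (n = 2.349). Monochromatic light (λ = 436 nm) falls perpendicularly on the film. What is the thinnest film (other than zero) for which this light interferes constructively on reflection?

46.4 nm

Top surface (1.0 → 2.349): reflection off a higher-index medium gives a half-wave phase shift.
Ray reflecting at the bottom interface goes from n = 2.349 toward n = 1.539: no phase shift.
The two reflections differ by half a wavelength.
With one net inversion, constructive interference in reflection requires 2 n t = (m + ½) λ.
Minimum at m = 0: t = λ / (4 n) = 436 / (4 × 2.349) = 46.4 nm.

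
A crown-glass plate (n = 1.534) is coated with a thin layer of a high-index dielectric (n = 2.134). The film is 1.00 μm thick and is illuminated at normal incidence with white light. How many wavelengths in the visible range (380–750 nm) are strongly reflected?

5

Top surface (1.0 → 2.134): reflection off a higher-index medium gives a half-wave phase shift.
Bottom surface (2.134 → 1.534): reflection off a lower-index medium gives no phase shift.
Exactly one π shift → a net half-wave offset.
So the condition for constructive reflection is 2 n t = (m + ½) λ.
λ = 2 n t / (m + ½) = 4268 / (m + ½) nm.
m=5: 776 nm (IR); m=6: 657 nm (visible); m=7: 569 nm (visible); m=8: 502 nm (visible); m=9: 449 nm (visible); m=10: 406 nm (visible); m=11: 371 nm (UV).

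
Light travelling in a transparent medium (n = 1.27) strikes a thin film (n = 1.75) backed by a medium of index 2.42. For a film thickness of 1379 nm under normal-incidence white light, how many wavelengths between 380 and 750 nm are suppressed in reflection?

7

At the upper boundary (n = 1.27 to n = 1.75) the reflected ray undergoes a half-wave phase shift.
Ray reflecting at the bottom interface goes from n = 1.75 toward n = 2.42: a half-wave phase shift.
Net: no relative phase inversion (both shifts match).
For minimum reflection here: 2 n t = (m + ½) λ.
λ = 2 n t / (m + ½) = 4827 / (m + ½) nm.
m=5: 878 nm (IR); m=6: 743 nm (visible); m=7: 644 nm (visible); m=8: 568 nm (visible); m=9: 508 nm (visible); m=10: 460 nm (visible); m=11: 420 nm (visible); m=12: 386 nm (visible); m=13: 358 nm (UV).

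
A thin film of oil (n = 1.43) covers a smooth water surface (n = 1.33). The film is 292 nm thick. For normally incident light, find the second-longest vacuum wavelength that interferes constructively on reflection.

557 nm

At the upper boundary (n = 1.0 to n = 1.43) the reflected ray undergoes a half-wave phase shift.
Bottom surface (1.43 → 1.33): reflection off a lower-index medium gives no phase shift.
Exactly one π shift → a net half-wave offset.
So the condition for constructive reflection is 2 n t = (m + ½) λ.
λ = 2 n t / (m + ½). The second-longest wavelength is m = 1: λ = 2 × 1.43 × 292 / 1.50 = 557 nm.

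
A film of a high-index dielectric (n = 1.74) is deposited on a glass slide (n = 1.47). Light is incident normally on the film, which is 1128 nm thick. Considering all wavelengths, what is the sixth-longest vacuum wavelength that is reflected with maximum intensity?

714 nm

Ray reflecting at the top interface goes from n = 1.0 toward n = 1.74: a half-wave phase shift.
Bottom surface (1.74 → 1.47): reflection off a lower-index medium gives no phase shift.
Exactly one π shift → a net half-wave offset.
With one net inversion, constructive interference in reflection requires 2 n t = (m + ½) λ.
λ = 2 n t / (m + ½). The sixth-longest wavelength is m = 5: λ = 2 × 1.74 × 1128 / 5.50 = 714 nm.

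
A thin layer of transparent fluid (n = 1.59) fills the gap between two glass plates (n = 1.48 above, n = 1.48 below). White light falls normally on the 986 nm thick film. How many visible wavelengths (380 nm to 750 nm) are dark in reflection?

Ray reflecting at the top interface goes from n = 1.48 toward n = 1.59: a half-wave phase shift.
Ray reflecting at the bottom interface goes from n = 1.59 toward n = 1.48: no phase shift.
Net: one phase inversion between the two reflected rays.
With one net inversion, destructive interference in reflection requires 2 n t = m λ.
λ = 2 n t / m = 3135 / m nm.
m=4: 784 nm (IR); m=5: 627 nm (visible); m=6: 523 nm (visible); m=7: 448 nm (visible); m=8: 392 nm (visible); m=9: 348 nm (UV).

4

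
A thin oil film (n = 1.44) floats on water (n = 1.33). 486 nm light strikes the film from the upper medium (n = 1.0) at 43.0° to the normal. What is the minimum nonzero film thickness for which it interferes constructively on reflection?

Ray reflecting at the top interface goes from n = 1.0 toward n = 1.44: a half-wave phase shift.
At the lower boundary (n = 1.44 to n = 1.33) the reflected ray undergoes no phase shift.
Net: one phase inversion between the two reflected rays.
With one net inversion, constructive interference in reflection requires 2 n t cos θ_r = (m + ½) λ.
Snell's law: 1.0 sin 43.0° = 1.44 sin θ_r → sin θ_r = 0.474, cos θ_r = 0.881.
Minimum at m = 0: t = λ / (4 n cos θ_r) = 486 / (4 × 1.44 × 0.881) = 95.8 nm.

95.8 nm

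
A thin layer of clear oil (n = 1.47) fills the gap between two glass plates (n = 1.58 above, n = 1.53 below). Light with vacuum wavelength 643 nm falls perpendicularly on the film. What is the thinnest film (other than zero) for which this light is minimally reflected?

219 nm

At the upper boundary (n = 1.58 to n = 1.47) the reflected ray undergoes no phase shift.
Ray reflecting at the bottom interface goes from n = 1.47 toward n = 1.53: a half-wave phase shift.
Exactly one π shift → a net half-wave offset.
For minimum reflection here: 2 n t = m λ.
Minimum nonzero at m = 1: t = λ / (2 n) = 643 / (2 × 1.47) = 219 nm.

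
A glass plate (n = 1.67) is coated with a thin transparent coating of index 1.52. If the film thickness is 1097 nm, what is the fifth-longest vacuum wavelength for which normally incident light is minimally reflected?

741 nm

At the upper boundary (n = 1.0 to n = 1.52) the reflected ray undergoes a half-wave phase shift.
Bottom surface (1.52 → 1.67): reflection off a higher-index medium gives a half-wave phase shift.
Zero or two π shifts → no net half-wave offset.
So the condition for destructive reflection is 2 n t = (m + ½) λ.
λ = 2 n t / (m + ½). The fifth-longest wavelength is m = 4: λ = 2 × 1.52 × 1097 / 4.50 = 741 nm.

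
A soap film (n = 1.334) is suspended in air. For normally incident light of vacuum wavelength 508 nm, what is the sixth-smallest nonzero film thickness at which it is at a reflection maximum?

At the upper boundary (n = 1.0 to n = 1.334) the reflected ray undergoes a half-wave phase shift.
At the lower boundary (n = 1.334 to n = 1.0) the reflected ray undergoes no phase shift.
Exactly one π shift → a net half-wave offset.
So the condition for constructive reflection is 2 n t = (m + ½) λ.
The sixth-smallest nonzero thickness corresponds to m = 5: t = (m + ½) λ / (2 n) = 5.50 × 508 / (2 × 1.334) = 1047 nm.

1047 nm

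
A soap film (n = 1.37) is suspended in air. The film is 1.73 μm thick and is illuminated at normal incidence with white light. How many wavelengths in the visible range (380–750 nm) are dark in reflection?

6

Top surface (1.0 → 1.37): reflection off a higher-index medium gives a half-wave phase shift.
At the lower boundary (n = 1.37 to n = 1.0) the reflected ray undergoes no phase shift.
Exactly one π shift → a net half-wave offset.
So the condition for destructive reflection is 2 n t = m λ.
λ = 2 n t / m = 4740 / m nm.
m=6: 790 nm (IR); m=7: 677 nm (visible); m=8: 593 nm (visible); m=9: 527 nm (visible); m=10: 474 nm (visible); m=11: 431 nm (visible); m=12: 395 nm (visible); m=13: 365 nm (UV).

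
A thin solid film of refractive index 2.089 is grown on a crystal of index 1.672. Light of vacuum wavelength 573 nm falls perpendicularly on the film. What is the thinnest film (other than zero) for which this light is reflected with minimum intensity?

Top surface (1.0 → 2.089): reflection off a higher-index medium gives a half-wave phase shift.
Ray reflecting at the bottom interface goes from n = 2.089 toward n = 1.672: no phase shift.
Net: one phase inversion between the two reflected rays.
So the condition for destructive reflection is 2 n t = m λ.
Minimum nonzero at m = 1: t = λ / (2 n) = 573 / (2 × 2.089) = 137 nm.

137 nm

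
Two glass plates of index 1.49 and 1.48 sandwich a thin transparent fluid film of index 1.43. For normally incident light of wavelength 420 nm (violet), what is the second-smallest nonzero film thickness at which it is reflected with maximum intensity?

220 nm

At the upper boundary (n = 1.49 to n = 1.43) the reflected ray undergoes no phase shift.
Bottom surface (1.43 → 1.48): reflection off a higher-index medium gives a half-wave phase shift.
The two reflections differ by half a wavelength.
For strong reflection here: 2 n t = (m + ½) λ.
The second-smallest nonzero thickness corresponds to m = 1: t = (m + ½) λ / (2 n) = 1.50 × 420 / (2 × 1.43) = 220 nm.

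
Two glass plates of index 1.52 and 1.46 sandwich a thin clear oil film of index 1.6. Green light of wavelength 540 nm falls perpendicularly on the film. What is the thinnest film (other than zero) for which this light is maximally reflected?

Ray reflecting at the top interface goes from n = 1.52 toward n = 1.6: a half-wave phase shift.
Bottom surface (1.6 → 1.46): reflection off a lower-index medium gives no phase shift.
Net: one phase inversion between the two reflected rays.
So the condition for constructive reflection is 2 n t = (m + ½) λ.
Minimum at m = 0: t = λ / (4 n) = 540 / (4 × 1.6) = 84.4 nm.

84.4 nm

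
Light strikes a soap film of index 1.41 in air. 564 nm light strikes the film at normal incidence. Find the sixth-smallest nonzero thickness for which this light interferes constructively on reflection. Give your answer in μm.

Ray reflecting at the top interface goes from n = 1.0 toward n = 1.41: a half-wave phase shift.
At the lower boundary (n = 1.41 to n = 1.0) the reflected ray undergoes no phase shift.
The two reflections differ by half a wavelength.
For bright reflection here: 2 n t = (m + ½) λ.
The sixth-smallest nonzero thickness corresponds to m = 5: t = (m + ½) λ / (2 n) = 5.50 × 564 / (2 × 1.41) = 1100 nm.

1.10 μm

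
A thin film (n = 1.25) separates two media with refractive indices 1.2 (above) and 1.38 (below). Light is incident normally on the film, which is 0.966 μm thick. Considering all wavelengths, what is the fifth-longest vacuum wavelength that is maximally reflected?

483 nm

Top surface (1.2 → 1.25): reflection off a higher-index medium gives a half-wave phase shift.
Bottom surface (1.25 → 1.38): reflection off a higher-index medium gives a half-wave phase shift.
The two reflections carry the same phase change, so no net offset.
For maximum reflection here: 2 n t = m λ.
λ = 2 n t / m. The fifth-longest wavelength is m = 5: λ = 2 × 1.25 × 966 / 5.00 = 483 nm.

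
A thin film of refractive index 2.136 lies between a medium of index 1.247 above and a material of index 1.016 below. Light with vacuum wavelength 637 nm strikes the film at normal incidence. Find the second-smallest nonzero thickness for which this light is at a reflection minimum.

298 nm

Ray reflecting at the top interface goes from n = 1.247 toward n = 2.136: a half-wave phase shift.
At the lower boundary (n = 2.136 to n = 1.016) the reflected ray undergoes no phase shift.
Exactly one π shift → a net half-wave offset.
With one net inversion, destructive interference in reflection requires 2 n t = m λ.
The second-smallest nonzero thickness corresponds to m = 2: t = m λ / (2 n) = 2.00 × 637 / (2 × 2.136) = 298 nm.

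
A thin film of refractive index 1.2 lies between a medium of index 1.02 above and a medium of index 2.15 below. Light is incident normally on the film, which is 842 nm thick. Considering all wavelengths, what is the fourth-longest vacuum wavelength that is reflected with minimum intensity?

At the upper boundary (n = 1.02 to n = 1.2) the reflected ray undergoes a half-wave phase shift.
Ray reflecting at the bottom interface goes from n = 1.2 toward n = 2.15: a half-wave phase shift.
Net: no relative phase inversion (both shifts match).
So the condition for destructive reflection is 2 n t = (m + ½) λ.
λ = 2 n t / (m + ½). The fourth-longest wavelength is m = 3: λ = 2 × 1.2 × 842 / 3.50 = 577 nm.

577 nm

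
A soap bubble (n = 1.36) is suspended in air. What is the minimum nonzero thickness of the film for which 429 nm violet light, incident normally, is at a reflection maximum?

78.9 nm

At the upper boundary (n = 1.0 to n = 1.36) the reflected ray undergoes a half-wave phase shift.
At the lower boundary (n = 1.36 to n = 1.0) the reflected ray undergoes no phase shift.
Net: one phase inversion between the two reflected rays.
With one net inversion, constructive interference in reflection requires 2 n t = (m + ½) λ.
Minimum at m = 0: t = λ / (4 n) = 429 / (4 × 1.36) = 78.9 nm.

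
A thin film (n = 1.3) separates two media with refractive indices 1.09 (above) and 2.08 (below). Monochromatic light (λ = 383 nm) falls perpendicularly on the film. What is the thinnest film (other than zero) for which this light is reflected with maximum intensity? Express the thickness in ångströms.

At the upper boundary (n = 1.09 to n = 1.3) the reflected ray undergoes a half-wave phase shift.
Bottom surface (1.3 → 2.08): reflection off a higher-index medium gives a half-wave phase shift.
Net: no relative phase inversion (both shifts match).
For bright reflection here: 2 n t = m λ.
Minimum nonzero at m = 1: t = λ / (2 n) = 383 / (2 × 1.3) = 147 nm.

1473 Å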